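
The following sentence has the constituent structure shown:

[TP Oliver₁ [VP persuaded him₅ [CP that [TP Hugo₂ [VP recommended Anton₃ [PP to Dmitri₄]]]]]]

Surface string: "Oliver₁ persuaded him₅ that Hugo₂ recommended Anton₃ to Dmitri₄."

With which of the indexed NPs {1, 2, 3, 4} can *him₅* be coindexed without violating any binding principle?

*him* is a pronoun, so Principle B applies: it must be free in its binding domain.
Binding domain of *him₅*: the matrix TP, whose subject is Oliver₁.
*Oliver₁* c-commands the pronoun within its binding domain → coindexation would violate Principle B.
*Hugo₂*: the pronoun c-commands this R-expression → coindexation would violate Principle C on *Hugo₂*.
*Anton₃*: the pronoun c-commands this R-expression → coindexation would violate Principle C on *Anton₃*.
*Dmitri₄*: the pronoun c-commands this R-expression → coindexation would violate Principle C on *Dmitri₄*.

none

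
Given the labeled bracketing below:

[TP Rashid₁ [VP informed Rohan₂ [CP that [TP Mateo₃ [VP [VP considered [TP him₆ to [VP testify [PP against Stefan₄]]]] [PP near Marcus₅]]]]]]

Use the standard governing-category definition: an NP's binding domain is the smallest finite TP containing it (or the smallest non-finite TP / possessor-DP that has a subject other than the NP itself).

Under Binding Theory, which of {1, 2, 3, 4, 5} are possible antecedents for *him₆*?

{1, 2, 5}

*him* is a pronoun, so Principle B applies: it must be free in its binding domain.
Binding domain of *him₆*: the embedded TP, whose subject is Mateo₃.
*Rashid₁* c-commands the pronoun but from outside its binding domain, and is not c-commanded by it → coindexation permitted.
*Rohan₂* c-commands the pronoun but from outside its binding domain, and is not c-commanded by it → coindexation permitted.
*Mateo₃* c-commands the pronoun within its binding domain → coindexation would violate Principle B.
*Stefan₄*: the pronoun c-commands this R-expression → coindexation would violate Principle C on *Stefan₄*.
*Marcus₅* and the pronoun do not c-command one another → neither Principle B nor Principle C is at stake; coindexation permitted.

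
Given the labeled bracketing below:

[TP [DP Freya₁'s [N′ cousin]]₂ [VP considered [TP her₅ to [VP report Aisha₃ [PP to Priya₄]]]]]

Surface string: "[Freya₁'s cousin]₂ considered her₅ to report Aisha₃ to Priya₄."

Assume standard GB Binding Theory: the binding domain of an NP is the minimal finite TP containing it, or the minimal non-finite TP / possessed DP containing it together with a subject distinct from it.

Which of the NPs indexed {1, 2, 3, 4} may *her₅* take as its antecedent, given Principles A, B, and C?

*her* is a pronoun, so Principle B applies: it must be free in its binding domain.
Binding domain of *her₅*: the matrix TP, whose subject is [Freya₁'s cousin]₂.
*Freya₁* and the pronoun do not c-command one another → neither Principle B nor Principle C is at stake; coindexation permitted.
*[Freya₁'s cousin]₂* c-commands the pronoun within its binding domain → coindexation would violate Principle B.
*Aisha₃*: the pronoun c-commands this R-expression → coindexation would violate Principle C on *Aisha₃*.
*Priya₄*: the pronoun c-commands this R-expression → coindexation would violate Principle C on *Priya₄*.

{1}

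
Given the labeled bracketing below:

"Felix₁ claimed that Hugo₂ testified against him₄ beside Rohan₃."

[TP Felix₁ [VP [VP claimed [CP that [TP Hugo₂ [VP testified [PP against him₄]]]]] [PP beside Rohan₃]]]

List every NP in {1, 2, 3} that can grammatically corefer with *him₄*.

*him* is a pronoun, so Principle B applies: it must be free in its binding domain.
Binding domain of *him₄*: the embedded TP, whose subject is Hugo₂.
*Felix₁* c-commands the pronoun but from outside its binding domain, and is not c-commanded by it → coindexation permitted.
*Hugo₂* c-commands the pronoun within its binding domain → coindexation would violate Principle B.
*Rohan₃* and the pronoun do not c-command one another → neither Principle B nor Principle C is at stake; coindexation permitted.

{1, 3}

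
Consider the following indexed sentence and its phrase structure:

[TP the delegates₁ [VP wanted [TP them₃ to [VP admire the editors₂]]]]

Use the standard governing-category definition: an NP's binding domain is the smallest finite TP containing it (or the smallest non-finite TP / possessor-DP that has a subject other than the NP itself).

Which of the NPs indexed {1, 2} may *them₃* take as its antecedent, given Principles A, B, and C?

none

*them* is a pronoun, so Principle B applies: it must be free in its binding domain.
Binding domain of *them₃*: the matrix TP, whose subject is the delegates₁.
*the delegates₁* c-commands the pronoun within its binding domain → coindexation would violate Principle B.
*the editors₂*: the pronoun c-commands this R-expression → coindexation would violate Principle C on *the editors₂*.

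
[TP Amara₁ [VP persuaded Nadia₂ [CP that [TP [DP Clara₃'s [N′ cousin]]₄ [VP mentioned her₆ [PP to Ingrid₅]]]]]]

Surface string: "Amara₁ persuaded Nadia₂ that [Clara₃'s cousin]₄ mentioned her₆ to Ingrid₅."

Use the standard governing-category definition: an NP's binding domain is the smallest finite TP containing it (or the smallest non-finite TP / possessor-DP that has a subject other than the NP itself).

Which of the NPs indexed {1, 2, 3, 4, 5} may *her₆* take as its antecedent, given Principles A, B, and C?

{1, 2, 3}

*her* is a pronoun, so Principle B applies: it must be free in its binding domain.
Binding domain of *her₆*: the embedded TP, whose subject is [Clara₃'s cousin]₄.
*Amara₁* c-commands the pronoun but from outside its binding domain, and is not c-commanded by it → coindexation permitted.
*Nadia₂* c-commands the pronoun but from outside its binding domain, and is not c-commanded by it → coindexation permitted.
*Clara₃* and the pronoun do not c-command one another → neither Principle B nor Principle C is at stake; coindexation permitted.
*[Clara₃'s cousin]₄* c-commands the pronoun within its binding domain → coindexation would violate Principle B.
*Ingrid₅*: the pronoun c-commands this R-expression → coindexation would violate Principle C on *Ingrid₅*.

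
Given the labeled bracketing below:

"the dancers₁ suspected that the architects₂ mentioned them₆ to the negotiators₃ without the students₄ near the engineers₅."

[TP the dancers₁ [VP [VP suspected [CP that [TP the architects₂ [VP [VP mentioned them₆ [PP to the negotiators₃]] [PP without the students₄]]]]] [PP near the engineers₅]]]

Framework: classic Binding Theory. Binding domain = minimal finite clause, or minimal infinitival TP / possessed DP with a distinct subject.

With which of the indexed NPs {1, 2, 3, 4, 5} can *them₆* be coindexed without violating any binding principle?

*them* is a pronoun, so Principle B applies: it must be free in its binding domain.
Binding domain of *them₆*: the embedded TP, whose subject is the architects₂.
*the dancers₁* c-commands the pronoun but from outside its binding domain, and is not c-commanded by it → coindexation permitted.
*the architects₂* c-commands the pronoun within its binding domain → coindexation would violate Principle B.
*the negotiators₃*: the pronoun c-commands this R-expression → coindexation would violate Principle C on *the negotiators₃*.
*the students₄* and the pronoun do not c-command one another → neither Principle B nor Principle C is at stake; coindexation permitted.
*the engineers₅* and the pronoun do not c-command one another → neither Principle B nor Principle C is at stake; coindexation permitted.

{1, 4, 5}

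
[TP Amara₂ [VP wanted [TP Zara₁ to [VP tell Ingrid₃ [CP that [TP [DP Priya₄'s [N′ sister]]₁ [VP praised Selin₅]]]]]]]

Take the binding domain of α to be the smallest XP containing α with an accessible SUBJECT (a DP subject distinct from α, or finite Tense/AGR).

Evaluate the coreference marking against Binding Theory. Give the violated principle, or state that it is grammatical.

The two coindexed NPs are *[Priya₄'s sister]₁* and *Zara₁*.
*[Priya₄'s sister]₁* is an R-expression. Principle C requires it to be free everywhere.
*Zara₁* c-commands it and carries the same index.
The R-expression is bound → Principle C violation.

Principle C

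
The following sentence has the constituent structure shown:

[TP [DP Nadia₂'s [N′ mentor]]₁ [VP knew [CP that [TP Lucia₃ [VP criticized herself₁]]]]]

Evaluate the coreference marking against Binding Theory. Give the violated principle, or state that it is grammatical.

Principle A

The two coindexed NPs are *[Nadia₂'s mentor]₁* and *herself₁*.
*herself₁* is an anaphor. Principle A requires it to be bound within its binding domain — the embedded TP, whose subject is Lucia₃.
Within that domain it is c-commanded by *Lucia₃*, which does not share its index.
*[Nadia₂'s mentor]₁* does c-command the anaphor, but from outside its binding domain.
The anaphor is unbound in its domain → Principle A violation.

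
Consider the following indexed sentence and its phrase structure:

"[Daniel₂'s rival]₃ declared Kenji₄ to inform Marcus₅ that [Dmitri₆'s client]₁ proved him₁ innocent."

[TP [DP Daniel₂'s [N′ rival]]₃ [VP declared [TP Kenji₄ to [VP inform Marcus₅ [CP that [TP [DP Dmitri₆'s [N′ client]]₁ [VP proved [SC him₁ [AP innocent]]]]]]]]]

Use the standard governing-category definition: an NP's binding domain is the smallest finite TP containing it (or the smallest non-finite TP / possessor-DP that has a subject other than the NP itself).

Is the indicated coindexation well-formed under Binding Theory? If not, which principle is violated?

The two coindexed NPs are *[Dmitri₆'s client]₁* and *him₁*.
*him₁* is a pronoun. Its binding domain is the embedded TP, whose subject is [Dmitri₆'s client]₁.
*[Dmitri₆'s client]₁* c-commands it within that domain and carries the same index.
The pronoun is locally bound → Principle B violation.

Principle B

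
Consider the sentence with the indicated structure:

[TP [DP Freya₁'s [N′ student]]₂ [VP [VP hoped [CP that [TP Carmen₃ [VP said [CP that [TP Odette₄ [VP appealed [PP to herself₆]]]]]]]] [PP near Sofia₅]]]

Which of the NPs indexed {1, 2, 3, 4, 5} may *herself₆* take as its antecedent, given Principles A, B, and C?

{4}

*herself* is an anaphor, so Principle A applies: it must be bound in its binding domain.
Binding domain of *herself₆*: the embedded TP, whose subject is Odette₄.
*Freya₁* does not c-command the anaphor → cannot bind it.
*[Freya₁'s student]₂* c-commands the anaphor but is outside its binding domain → cannot satisfy Principle A.
*Carmen₃* c-commands the anaphor but is outside its binding domain → cannot satisfy Principle A.
*Odette₄* c-commands the anaphor within its binding domain → licit binder.
*Sofia₅* does not c-command the anaphor → cannot bind it.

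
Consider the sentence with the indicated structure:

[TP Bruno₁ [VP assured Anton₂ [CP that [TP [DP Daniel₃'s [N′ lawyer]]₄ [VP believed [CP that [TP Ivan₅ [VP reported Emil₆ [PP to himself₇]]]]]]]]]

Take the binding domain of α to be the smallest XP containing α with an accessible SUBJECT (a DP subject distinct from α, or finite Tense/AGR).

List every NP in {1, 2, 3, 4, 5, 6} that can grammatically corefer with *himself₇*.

*himself* is an anaphor, so Principle A applies: it must be bound in its binding domain.
Binding domain of *himself₇*: the embedded TP, whose subject is Ivan₅.
*Bruno₁* c-commands the anaphor but is outside its binding domain → cannot satisfy Principle A.
*Anton₂* c-commands the anaphor but is outside its binding domain → cannot satisfy Principle A.
*Daniel₃* does not c-command the anaphor → cannot bind it.
*[Daniel₃'s lawyer]₄* c-commands the anaphor but is outside its binding domain → cannot satisfy Principle A.
*Ivan₅* c-commands the anaphor within its binding domain → licit binder.
*Emil₆* c-commands the anaphor within its binding domain → licit binder.

{5, 6}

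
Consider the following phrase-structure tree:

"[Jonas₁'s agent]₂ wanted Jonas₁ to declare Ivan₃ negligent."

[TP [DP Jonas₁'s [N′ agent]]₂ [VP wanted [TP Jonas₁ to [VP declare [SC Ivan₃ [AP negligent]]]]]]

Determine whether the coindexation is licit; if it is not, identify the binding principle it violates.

grammatical

The two coindexed NPs are *Jonas₁* and *Jonas₁*.
*Jonas₁* is an R-expression; no coindexed NP c-commands it, so Principle C holds.
*Jonas₁* is an R-expression; *Jonas₁* does not c-command it, and no other NP shares its index, so Principle C is satisfied.
All principles are respected.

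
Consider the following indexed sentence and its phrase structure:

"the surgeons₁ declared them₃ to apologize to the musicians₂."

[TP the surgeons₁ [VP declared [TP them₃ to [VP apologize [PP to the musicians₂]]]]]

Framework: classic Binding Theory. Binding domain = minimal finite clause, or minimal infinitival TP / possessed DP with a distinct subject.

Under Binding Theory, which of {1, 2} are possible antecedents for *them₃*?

none

*them* is a pronoun, so Principle B applies: it must be free in its binding domain.
Binding domain of *them₃*: the matrix TP, whose subject is the surgeons₁.
*the surgeons₁* c-commands the pronoun within its binding domain → coindexation would violate Principle B.
*the musicians₂*: the pronoun c-commands this R-expression → coindexation would violate Principle C on *the musicians₂*.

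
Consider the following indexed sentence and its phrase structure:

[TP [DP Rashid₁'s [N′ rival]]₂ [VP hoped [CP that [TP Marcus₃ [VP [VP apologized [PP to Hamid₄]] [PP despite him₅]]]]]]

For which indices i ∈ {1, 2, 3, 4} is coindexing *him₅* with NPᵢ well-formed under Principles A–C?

{1, 2, 4}

*him* is a pronoun, so Principle B applies: it must be free in its binding domain.
Binding domain of *him₅*: the embedded TP, whose subject is Marcus₃.
*Rashid₁* and the pronoun do not c-command one another → neither Principle B nor Principle C is at stake; coindexation permitted.
*[Rashid₁'s rival]₂* c-commands the pronoun but from outside its binding domain, and is not c-commanded by it → coindexation permitted.
*Marcus₃* c-commands the pronoun within its binding domain → coindexation would violate Principle B.
*Hamid₄* and the pronoun do not c-command one another → neither Principle B nor Principle C is at stake; coindexation permitted.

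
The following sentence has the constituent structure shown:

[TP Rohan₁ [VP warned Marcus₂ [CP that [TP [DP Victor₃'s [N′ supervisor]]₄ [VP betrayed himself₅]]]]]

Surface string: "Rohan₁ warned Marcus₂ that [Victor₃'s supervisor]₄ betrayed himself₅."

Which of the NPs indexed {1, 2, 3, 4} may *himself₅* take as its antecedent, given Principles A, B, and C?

*himself* is an anaphor, so Principle A applies: it must be bound in its binding domain.
Binding domain of *himself₅*: the embedded TP, whose subject is [Victor₃'s supervisor]₄.
*Rohan₁* c-commands the anaphor but is outside its binding domain → cannot satisfy Principle A.
*Marcus₂* c-commands the anaphor but is outside its binding domain → cannot satisfy Principle A.
*Victor₃* does not c-command the anaphor → cannot bind it.
*[Victor₃'s supervisor]₄* c-commands the anaphor within its binding domain → licit binder.

{4}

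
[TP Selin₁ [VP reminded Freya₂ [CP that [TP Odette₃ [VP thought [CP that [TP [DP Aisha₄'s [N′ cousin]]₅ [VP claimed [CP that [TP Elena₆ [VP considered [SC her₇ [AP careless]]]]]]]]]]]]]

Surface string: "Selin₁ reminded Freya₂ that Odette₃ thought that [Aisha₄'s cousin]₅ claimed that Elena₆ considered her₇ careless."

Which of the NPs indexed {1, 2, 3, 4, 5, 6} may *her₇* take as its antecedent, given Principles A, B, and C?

{1, 2, 3, 4, 5}

*her* is a pronoun, so Principle B applies: it must be free in its binding domain.
Binding domain of *her₇*: the embedded TP, whose subject is Elena₆.
*Selin₁* c-commands the pronoun but from outside its binding domain, and is not c-commanded by it → coindexation permitted.
*Freya₂* c-commands the pronoun but from outside its binding domain, and is not c-commanded by it → coindexation permitted.
*Odette₃* c-commands the pronoun but from outside its binding domain, and is not c-commanded by it → coindexation permitted.
*Aisha₄* and the pronoun do not c-command one another → neither Principle B nor Principle C is at stake; coindexation permitted.
*[Aisha₄'s cousin]₅* c-commands the pronoun but from outside its binding domain, and is not c-commanded by it → coindexation permitted.
*Elena₆* c-commands the pronoun within its binding domain → coindexation would violate Principle B.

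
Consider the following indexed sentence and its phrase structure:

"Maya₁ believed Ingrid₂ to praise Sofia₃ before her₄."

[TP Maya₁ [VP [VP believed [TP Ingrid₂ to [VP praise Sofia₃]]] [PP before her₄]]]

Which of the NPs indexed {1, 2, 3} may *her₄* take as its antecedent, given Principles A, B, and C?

{2, 3}

*her* is a pronoun, so Principle B applies: it must be free in its binding domain.
Binding domain of *her₄*: the matrix TP, whose subject is Maya₁.
*Maya₁* c-commands the pronoun within its binding domain → coindexation would violate Principle B.
*Ingrid₂* and the pronoun do not c-command one another → neither Principle B nor Principle C is at stake; coindexation permitted.
*Sofia₃* and the pronoun do not c-command one another → neither Principle B nor Principle C is at stake; coindexation permitted.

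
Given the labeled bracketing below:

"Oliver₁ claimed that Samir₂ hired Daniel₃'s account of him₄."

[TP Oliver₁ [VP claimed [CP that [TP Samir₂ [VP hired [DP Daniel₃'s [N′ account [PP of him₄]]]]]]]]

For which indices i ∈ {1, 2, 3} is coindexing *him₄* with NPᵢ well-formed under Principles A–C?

{1, 2}

*him* is a pronoun, so Principle B applies: it must be free in its binding domain.
Binding domain of *him₄*: the possessed DP, whose subject is Daniel₃.
*Oliver₁* c-commands the pronoun but from outside its binding domain, and is not c-commanded by it → coindexation permitted.
*Samir₂* c-commands the pronoun but from outside its binding domain, and is not c-commanded by it → coindexation permitted.
*Daniel₃* c-commands the pronoun within its binding domain → coindexation would violate Principle B.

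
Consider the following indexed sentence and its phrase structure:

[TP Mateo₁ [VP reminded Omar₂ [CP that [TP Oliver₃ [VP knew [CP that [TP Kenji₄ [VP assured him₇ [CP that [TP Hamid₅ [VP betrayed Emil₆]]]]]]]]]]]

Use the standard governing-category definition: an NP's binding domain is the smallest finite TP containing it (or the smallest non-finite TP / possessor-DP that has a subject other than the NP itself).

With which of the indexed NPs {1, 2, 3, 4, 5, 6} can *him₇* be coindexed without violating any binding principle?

*him* is a pronoun, so Principle B applies: it must be free in its binding domain.
Binding domain of *him₇*: the embedded TP, whose subject is Kenji₄.
*Mateo₁* c-commands the pronoun but from outside its binding domain, and is not c-commanded by it → coindexation permitted.
*Omar₂* c-commands the pronoun but from outside its binding domain, and is not c-commanded by it → coindexation permitted.
*Oliver₃* c-commands the pronoun but from outside its binding domain, and is not c-commanded by it → coindexation permitted.
*Kenji₄* c-commands the pronoun within its binding domain → coindexation would violate Principle B.
*Hamid₅*: the pronoun c-commands this R-expression → coindexation would violate Principle C on *Hamid₅*.
*Emil₆*: the pronoun c-commands this R-expression → coindexation would violate Principle C on *Emil₆*.

{1, 2, 3}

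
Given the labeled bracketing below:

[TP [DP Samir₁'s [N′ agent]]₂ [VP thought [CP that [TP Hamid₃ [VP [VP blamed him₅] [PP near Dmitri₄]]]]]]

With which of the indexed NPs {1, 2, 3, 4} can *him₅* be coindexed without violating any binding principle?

{1, 2, 4}

*him* is a pronoun, so Principle B applies: it must be free in its binding domain.
Binding domain of *him₅*: the embedded TP, whose subject is Hamid₃.
*Samir₁* and the pronoun do not c-command one another → neither Principle B nor Principle C is at stake; coindexation permitted.
*[Samir₁'s agent]₂* c-commands the pronoun but from outside its binding domain, and is not c-commanded by it → coindexation permitted.
*Hamid₃* c-commands the pronoun within its binding domain → coindexation would violate Principle B.
*Dmitri₄* and the pronoun do not c-command one another → neither Principle B nor Principle C is at stake; coindexation permitted.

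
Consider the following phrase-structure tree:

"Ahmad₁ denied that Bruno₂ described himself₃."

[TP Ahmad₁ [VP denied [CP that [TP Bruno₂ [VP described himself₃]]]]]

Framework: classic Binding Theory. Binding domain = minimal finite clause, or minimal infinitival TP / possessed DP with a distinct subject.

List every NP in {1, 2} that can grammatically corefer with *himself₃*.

{2}

*himself* is an anaphor, so Principle A applies: it must be bound in its binding domain.
Binding domain of *himself₃*: the embedded TP, whose subject is Bruno₂.
*Ahmad₁* c-commands the anaphor but is outside its binding domain → cannot satisfy Principle A.
*Bruno₂* c-commands the anaphor within its binding domain → licit binder.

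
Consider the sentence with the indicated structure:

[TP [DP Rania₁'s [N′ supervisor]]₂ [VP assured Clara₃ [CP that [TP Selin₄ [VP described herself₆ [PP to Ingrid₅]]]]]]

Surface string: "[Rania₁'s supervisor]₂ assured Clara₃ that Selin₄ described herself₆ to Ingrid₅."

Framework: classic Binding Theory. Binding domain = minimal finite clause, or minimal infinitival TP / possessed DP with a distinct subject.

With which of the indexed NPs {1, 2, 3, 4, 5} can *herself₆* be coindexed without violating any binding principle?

{4}

*herself* is an anaphor, so Principle A applies: it must be bound in its binding domain.
Binding domain of *herself₆*: the embedded TP, whose subject is Selin₄.
*Rania₁* does not c-command the anaphor → cannot bind it.
*[Rania₁'s supervisor]₂* c-commands the anaphor but is outside its binding domain → cannot satisfy Principle A.
*Clara₃* c-commands the anaphor but is outside its binding domain → cannot satisfy Principle A.
*Selin₄* c-commands the anaphor within its binding domain → licit binder.
*Ingrid₅* does not c-command the anaphor → cannot bind it.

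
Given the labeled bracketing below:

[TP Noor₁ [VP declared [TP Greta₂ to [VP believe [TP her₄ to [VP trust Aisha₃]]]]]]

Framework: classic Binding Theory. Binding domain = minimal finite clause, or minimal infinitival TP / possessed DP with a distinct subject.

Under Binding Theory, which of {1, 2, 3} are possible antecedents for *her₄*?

*her* is a pronoun, so Principle B applies: it must be free in its binding domain.
Binding domain of *her₄*: the embedded TP, whose subject is Greta₂.
*Noor₁* c-commands the pronoun but from outside its binding domain, and is not c-commanded by it → coindexation permitted.
*Greta₂* c-commands the pronoun within its binding domain → coindexation would violate Principle B.
*Aisha₃*: the pronoun c-commands this R-expression → coindexation would violate Principle C on *Aisha₃*.

{1}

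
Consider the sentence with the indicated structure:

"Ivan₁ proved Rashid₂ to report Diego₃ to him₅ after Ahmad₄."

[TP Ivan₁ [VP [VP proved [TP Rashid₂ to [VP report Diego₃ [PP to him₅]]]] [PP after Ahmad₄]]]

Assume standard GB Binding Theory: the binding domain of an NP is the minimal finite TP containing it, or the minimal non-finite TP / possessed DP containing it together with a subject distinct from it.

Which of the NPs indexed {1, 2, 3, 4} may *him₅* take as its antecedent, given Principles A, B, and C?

{1, 4}

*him* is a pronoun, so Principle B applies: it must be free in its binding domain.
Binding domain of *him₅*: the embedded TP, whose subject is Rashid₂.
*Ivan₁* c-commands the pronoun but from outside its binding domain, and is not c-commanded by it → coindexation permitted.
*Rashid₂* c-commands the pronoun within its binding domain → coindexation would violate Principle B.
*Diego₃* c-commands the pronoun within its binding domain → coindexation would violate Principle B.
*Ahmad₄* and the pronoun do not c-command one another → neither Principle B nor Principle C is at stake; coindexation permitted.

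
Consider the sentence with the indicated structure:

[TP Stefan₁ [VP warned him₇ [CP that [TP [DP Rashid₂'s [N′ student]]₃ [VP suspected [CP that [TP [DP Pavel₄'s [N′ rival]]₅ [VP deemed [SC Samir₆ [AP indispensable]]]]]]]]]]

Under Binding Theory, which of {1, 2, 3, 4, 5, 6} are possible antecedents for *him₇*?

none

*him* is a pronoun, so Principle B applies: it must be free in its binding domain.
Binding domain of *him₇*: the matrix TP, whose subject is Stefan₁.
*Stefan₁* c-commands the pronoun within its binding domain → coindexation would violate Principle B.
*Rashid₂*: the pronoun c-commands this R-expression → coindexation would violate Principle C on *Rashid₂*.
*[Rashid₂'s student]₃*: the pronoun c-commands this R-expression → coindexation would violate Principle C on *[Rashid₂'s student]₃*.
*Pavel₄*: the pronoun c-commands this R-expression → coindexation would violate Principle C on *Pavel₄*.
*[Pavel₄'s rival]₅*: the pronoun c-commands this R-expression → coindexation would violate Principle C on *[Pavel₄'s rival]₅*.
*Samir₆*: the pronoun c-commands this R-expression → coindexation would violate Principle C on *Samir₆*.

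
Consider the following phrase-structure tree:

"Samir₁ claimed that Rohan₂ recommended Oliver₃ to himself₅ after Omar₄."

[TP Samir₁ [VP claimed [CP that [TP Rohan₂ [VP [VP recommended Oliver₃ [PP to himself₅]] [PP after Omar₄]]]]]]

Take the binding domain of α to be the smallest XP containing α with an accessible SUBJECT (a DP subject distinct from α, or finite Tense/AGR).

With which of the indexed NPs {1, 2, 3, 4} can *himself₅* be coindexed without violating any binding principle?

{2, 3}

*himself* is an anaphor, so Principle A applies: it must be bound in its binding domain.
Binding domain of *himself₅*: the embedded TP, whose subject is Rohan₂.
*Samir₁* c-commands the anaphor but is outside its binding domain → cannot satisfy Principle A.
*Rohan₂* c-commands the anaphor within its binding domain → licit binder.
*Oliver₃* c-commands the anaphor within its binding domain → licit binder.
*Omar₄* does not c-command the anaphor → cannot bind it.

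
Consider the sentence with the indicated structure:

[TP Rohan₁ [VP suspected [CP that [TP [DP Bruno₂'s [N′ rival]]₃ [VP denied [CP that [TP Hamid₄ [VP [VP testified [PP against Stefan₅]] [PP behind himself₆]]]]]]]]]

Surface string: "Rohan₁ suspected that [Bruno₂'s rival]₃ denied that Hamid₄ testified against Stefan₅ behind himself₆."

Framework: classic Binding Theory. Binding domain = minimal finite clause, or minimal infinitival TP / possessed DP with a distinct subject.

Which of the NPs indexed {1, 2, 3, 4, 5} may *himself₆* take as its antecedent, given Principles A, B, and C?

*himself* is an anaphor, so Principle A applies: it must be bound in its binding domain.
Binding domain of *himself₆*: the embedded TP, whose subject is Hamid₄.
*Rohan₁* c-commands the anaphor but is outside its binding domain → cannot satisfy Principle A.
*Bruno₂* does not c-command the anaphor → cannot bind it.
*[Bruno₂'s rival]₃* c-commands the anaphor but is outside its binding domain → cannot satisfy Principle A.
*Hamid₄* c-commands the anaphor within its binding domain → licit binder.
*Stefan₅* does not c-command the anaphor → cannot bind it.

{4}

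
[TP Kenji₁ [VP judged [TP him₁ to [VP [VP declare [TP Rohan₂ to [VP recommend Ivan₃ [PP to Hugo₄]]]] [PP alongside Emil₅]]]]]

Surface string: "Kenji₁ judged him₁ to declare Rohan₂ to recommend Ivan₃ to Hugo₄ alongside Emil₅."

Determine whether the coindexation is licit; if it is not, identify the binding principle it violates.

The two coindexed NPs are *Kenji₁* and *him₁*.
*him₁* is a pronoun. Its binding domain is the matrix TP, whose subject is Kenji₁.
*Kenji₁* c-commands it within that domain and carries the same index.
The pronoun is locally bound → Principle B violation.

Principle B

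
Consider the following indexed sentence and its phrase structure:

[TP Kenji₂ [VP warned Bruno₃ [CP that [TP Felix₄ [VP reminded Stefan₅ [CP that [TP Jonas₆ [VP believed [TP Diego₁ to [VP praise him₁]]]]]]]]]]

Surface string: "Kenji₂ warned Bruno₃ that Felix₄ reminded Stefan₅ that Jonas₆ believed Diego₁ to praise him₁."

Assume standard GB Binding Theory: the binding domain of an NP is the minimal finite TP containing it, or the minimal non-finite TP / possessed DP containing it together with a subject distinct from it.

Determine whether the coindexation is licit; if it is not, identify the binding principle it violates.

Principle B

The two coindexed NPs are *Diego₁* and *him₁*.
*him₁* is a pronoun. Its binding domain is the embedded TP, whose subject is Diego₁.
*Diego₁* c-commands it within that domain and carries the same index.
The pronoun is locally bound → Principle B violation.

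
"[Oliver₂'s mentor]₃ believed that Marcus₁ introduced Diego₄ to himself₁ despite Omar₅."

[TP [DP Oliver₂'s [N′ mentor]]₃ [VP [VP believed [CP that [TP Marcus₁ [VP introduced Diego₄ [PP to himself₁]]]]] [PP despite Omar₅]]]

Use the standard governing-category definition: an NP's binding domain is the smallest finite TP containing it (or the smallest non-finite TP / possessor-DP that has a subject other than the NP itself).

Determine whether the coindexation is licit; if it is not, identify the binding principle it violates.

grammatical

The two coindexed NPs are *Marcus₁* and *himself₁*.
*himself₁* is an anaphor; its binding domain is the embedded TP, whose subject is Marcus₁. *Marcus₁* c-commands it within that domain and shares its index, so Principle A is satisfied.
*Marcus₁* is an R-expression; *himself₁* does not c-command it, and no other NP shares its index, so Principle C is satisfied.
All principles are respected.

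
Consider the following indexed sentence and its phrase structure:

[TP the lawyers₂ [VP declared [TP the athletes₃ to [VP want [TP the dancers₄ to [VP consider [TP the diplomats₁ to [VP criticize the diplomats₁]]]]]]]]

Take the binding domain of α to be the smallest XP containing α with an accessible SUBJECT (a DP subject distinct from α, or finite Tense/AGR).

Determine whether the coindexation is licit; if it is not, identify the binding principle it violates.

The two coindexed NPs are *the diplomats₁* (the lower occurrence) and *the diplomats₁* (the higher occurrence).
*the diplomats₁* (the lower occurrence) is an R-expression. Principle C requires it to be free everywhere.
*the diplomats₁* (the higher occurrence) c-commands it and carries the same index.
The R-expression is bound → Principle C violation.

Principle C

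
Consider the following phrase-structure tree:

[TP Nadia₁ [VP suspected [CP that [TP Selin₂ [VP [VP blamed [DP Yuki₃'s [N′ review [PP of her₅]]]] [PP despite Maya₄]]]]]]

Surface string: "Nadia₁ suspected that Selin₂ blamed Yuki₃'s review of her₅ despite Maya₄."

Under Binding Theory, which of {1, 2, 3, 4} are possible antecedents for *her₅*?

*her* is a pronoun, so Principle B applies: it must be free in its binding domain.
Binding domain of *her₅*: the possessed DP, whose subject is Yuki₃.
*Nadia₁* c-commands the pronoun but from outside its binding domain, and is not c-commanded by it → coindexation permitted.
*Selin₂* c-commands the pronoun but from outside its binding domain, and is not c-commanded by it → coindexation permitted.
*Yuki₃* c-commands the pronoun within its binding domain → coindexation would violate Principle B.
*Maya₄* and the pronoun do not c-command one another → neither Principle B nor Principle C is at stake; coindexation permitted.

{1, 2, 4}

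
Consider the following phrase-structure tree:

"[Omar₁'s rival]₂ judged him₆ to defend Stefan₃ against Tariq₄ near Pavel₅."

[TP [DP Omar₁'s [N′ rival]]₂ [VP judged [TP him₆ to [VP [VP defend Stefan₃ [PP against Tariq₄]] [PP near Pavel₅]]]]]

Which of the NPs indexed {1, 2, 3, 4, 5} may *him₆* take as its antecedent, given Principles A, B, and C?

*him* is a pronoun, so Principle B applies: it must be free in its binding domain.
Binding domain of *him₆*: the matrix TP, whose subject is [Omar₁'s rival]₂.
*Omar₁* and the pronoun do not c-command one another → neither Principle B nor Principle C is at stake; coindexation permitted.
*[Omar₁'s rival]₂* c-commands the pronoun within its binding domain → coindexation would violate Principle B.
*Stefan₃*: the pronoun c-commands this R-expression → coindexation would violate Principle C on *Stefan₃*.
*Tariq₄*: the pronoun c-commands this R-expression → coindexation would violate Principle C on *Tariq₄*.
*Pavel₅*: the pronoun c-commands this R-expression → coindexation would violate Principle C on *Pavel₅*.

{1}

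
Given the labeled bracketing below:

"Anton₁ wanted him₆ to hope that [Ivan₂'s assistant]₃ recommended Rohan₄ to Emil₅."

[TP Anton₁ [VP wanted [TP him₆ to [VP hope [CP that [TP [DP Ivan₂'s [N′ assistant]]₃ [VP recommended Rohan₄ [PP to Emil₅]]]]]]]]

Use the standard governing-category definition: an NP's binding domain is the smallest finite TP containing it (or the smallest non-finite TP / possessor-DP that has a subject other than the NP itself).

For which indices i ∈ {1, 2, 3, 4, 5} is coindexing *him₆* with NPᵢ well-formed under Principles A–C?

none

*him* is a pronoun, so Principle B applies: it must be free in its binding domain.
Binding domain of *him₆*: the matrix TP, whose subject is Anton₁.
*Anton₁* c-commands the pronoun within its binding domain → coindexation would violate Principle B.
*Ivan₂*: the pronoun c-commands this R-expression → coindexation would violate Principle C on *Ivan₂*.
*[Ivan₂'s assistant]₃*: the pronoun c-commands this R-expression → coindexation would violate Principle C on *[Ivan₂'s assistant]₃*.
*Rohan₄*: the pronoun c-commands this R-expression → coindexation would violate Principle C on *Rohan₄*.
*Emil₅*: the pronoun c-commands this R-expression → coindexation would violate Principle C on *Emil₅*.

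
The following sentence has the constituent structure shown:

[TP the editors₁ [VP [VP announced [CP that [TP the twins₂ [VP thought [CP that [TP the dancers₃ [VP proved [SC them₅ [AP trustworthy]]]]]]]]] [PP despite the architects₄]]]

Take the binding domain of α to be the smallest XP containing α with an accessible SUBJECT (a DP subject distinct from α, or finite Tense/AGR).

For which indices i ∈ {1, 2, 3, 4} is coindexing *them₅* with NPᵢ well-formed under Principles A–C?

{1, 2, 4}

*them* is a pronoun, so Principle B applies: it must be free in its binding domain.
Binding domain of *them₅*: the embedded TP, whose subject is the dancers₃.
*the editors₁* c-commands the pronoun but from outside its binding domain, and is not c-commanded by it → coindexation permitted.
*the twins₂* c-commands the pronoun but from outside its binding domain, and is not c-commanded by it → coindexation permitted.
*the dancers₃* c-commands the pronoun within its binding domain → coindexation would violate Principle B.
*the architects₄* and the pronoun do not c-command one another → neither Principle B nor Principle C is at stake; coindexation permitted.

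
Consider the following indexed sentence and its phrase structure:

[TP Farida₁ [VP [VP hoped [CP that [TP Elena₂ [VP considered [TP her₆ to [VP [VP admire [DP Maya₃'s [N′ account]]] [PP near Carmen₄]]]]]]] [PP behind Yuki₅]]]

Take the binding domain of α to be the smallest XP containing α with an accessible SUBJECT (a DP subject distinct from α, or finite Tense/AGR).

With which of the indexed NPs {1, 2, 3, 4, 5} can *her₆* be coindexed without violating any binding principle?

*her* is a pronoun, so Principle B applies: it must be free in its binding domain.
Binding domain of *her₆*: the embedded TP, whose subject is Elena₂.
*Farida₁* c-commands the pronoun but from outside its binding domain, and is not c-commanded by it → coindexation permitted.
*Elena₂* c-commands the pronoun within its binding domain → coindexation would violate Principle B.
*Maya₃*: the pronoun c-commands this R-expression → coindexation would violate Principle C on *Maya₃*.
*Carmen₄*: the pronoun c-commands this R-expression → coindexation would violate Principle C on *Carmen₄*.
*Yuki₅* and the pronoun do not c-command one another → neither Principle B nor Principle C is at stake; coindexation permitted.

{1, 5}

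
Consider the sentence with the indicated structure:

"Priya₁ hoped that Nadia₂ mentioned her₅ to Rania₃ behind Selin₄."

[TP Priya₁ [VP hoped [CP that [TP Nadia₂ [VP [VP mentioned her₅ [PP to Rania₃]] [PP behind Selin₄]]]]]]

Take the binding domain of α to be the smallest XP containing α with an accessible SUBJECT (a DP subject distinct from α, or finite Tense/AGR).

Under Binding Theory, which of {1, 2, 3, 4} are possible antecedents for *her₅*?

{1, 4}

*her* is a pronoun, so Principle B applies: it must be free in its binding domain.
Binding domain of *her₅*: the embedded TP, whose subject is Nadia₂.
*Priya₁* c-commands the pronoun but from outside its binding domain, and is not c-commanded by it → coindexation permitted.
*Nadia₂* c-commands the pronoun within its binding domain → coindexation would violate Principle B.
*Rania₃*: the pronoun c-commands this R-expression → coindexation would violate Principle C on *Rania₃*.
*Selin₄* and the pronoun do not c-command one another → neither Principle B nor Principle C is at stake; coindexation permitted.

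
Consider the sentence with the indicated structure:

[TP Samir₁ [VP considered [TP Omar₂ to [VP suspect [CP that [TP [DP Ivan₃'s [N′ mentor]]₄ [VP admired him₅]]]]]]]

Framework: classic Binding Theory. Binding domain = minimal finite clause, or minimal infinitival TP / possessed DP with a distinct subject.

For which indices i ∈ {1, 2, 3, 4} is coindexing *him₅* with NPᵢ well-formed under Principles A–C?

*him* is a pronoun, so Principle B applies: it must be free in its binding domain.
Binding domain of *him₅*: the embedded TP, whose subject is [Ivan₃'s mentor]₄.
*Samir₁* c-commands the pronoun but from outside its binding domain, and is not c-commanded by it → coindexation permitted.
*Omar₂* c-commands the pronoun but from outside its binding domain, and is not c-commanded by it → coindexation permitted.
*Ivan₃* and the pronoun do not c-command one another → neither Principle B nor Principle C is at stake; coindexation permitted.
*[Ivan₃'s mentor]₄* c-commands the pronoun within its binding domain → coindexation would violate Principle B.

{1, 2, 3}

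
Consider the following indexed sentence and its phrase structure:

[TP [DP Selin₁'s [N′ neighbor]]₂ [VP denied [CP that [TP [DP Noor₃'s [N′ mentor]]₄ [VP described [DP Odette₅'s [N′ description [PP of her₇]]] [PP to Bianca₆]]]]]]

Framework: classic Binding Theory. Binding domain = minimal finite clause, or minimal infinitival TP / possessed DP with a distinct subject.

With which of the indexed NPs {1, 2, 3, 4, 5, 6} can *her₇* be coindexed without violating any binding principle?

*her* is a pronoun, so Principle B applies: it must be free in its binding domain.
Binding domain of *her₇*: the possessed DP, whose subject is Odette₅.
*Selin₁* and the pronoun do not c-command one another → neither Principle B nor Principle C is at stake; coindexation permitted.
*[Selin₁'s neighbor]₂* c-commands the pronoun but from outside its binding domain, and is not c-commanded by it → coindexation permitted.
*Noor₃* and the pronoun do not c-command one another → neither Principle B nor Principle C is at stake; coindexation permitted.
*[Noor₃'s mentor]₄* c-commands the pronoun but from outside its binding domain, and is not c-commanded by it → coindexation permitted.
*Odette₅* c-commands the pronoun within its binding domain → coindexation would violate Principle B.
*Bianca₆* and the pronoun do not c-command one another → neither Principle B nor Principle C is at stake; coindexation permitted.

{1, 2, 3, 4, 6}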